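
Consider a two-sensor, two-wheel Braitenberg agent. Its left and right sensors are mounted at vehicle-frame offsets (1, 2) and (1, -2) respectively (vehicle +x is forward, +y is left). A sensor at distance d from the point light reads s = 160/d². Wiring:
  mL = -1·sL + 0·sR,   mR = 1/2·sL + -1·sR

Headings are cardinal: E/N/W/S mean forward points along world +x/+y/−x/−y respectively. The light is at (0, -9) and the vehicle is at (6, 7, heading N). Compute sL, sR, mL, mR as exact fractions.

32/61 160/353 -32/61 -4112/21533

left sensor world pos  = (4, 8); dL² = 305
right sensor world pos = (8, 8); dR² = 353
sL = 160/305 = 32/61
sR = 160/353 = 160/353
mL = -1·sL + 0·sR = -32/61
mR = 1/2·sL + -1·sR = -4112/21533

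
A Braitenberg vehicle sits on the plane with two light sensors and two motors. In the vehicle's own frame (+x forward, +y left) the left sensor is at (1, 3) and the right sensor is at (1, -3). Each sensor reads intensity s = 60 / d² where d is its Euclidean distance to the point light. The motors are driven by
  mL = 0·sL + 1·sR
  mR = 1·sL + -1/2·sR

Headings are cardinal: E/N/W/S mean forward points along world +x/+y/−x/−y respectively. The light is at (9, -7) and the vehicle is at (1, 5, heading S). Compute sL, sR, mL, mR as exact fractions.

30/73 30/121 30/121 2535/8833

left sensor world pos  = (4, 4); dL² = 146
right sensor world pos = (-2, 4); dR² = 242
sL = 60/146 = 30/73
sR = 60/242 = 30/121
mL = 0·sL + 1·sR = 30/121
mR = 1·sL + -1/2·sR = 2535/8833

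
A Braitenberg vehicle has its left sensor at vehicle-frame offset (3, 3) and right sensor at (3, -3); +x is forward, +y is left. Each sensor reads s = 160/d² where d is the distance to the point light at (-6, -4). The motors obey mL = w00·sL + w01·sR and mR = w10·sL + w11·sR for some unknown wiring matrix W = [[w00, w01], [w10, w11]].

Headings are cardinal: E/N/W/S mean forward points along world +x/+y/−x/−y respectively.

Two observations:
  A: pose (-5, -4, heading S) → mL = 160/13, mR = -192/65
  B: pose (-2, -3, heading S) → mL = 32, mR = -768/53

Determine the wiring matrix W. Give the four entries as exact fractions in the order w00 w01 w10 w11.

obs A: pose=(-5,-4,S) → sL=32/5, sR=160/13, mL=160/13, mR=-192/65
obs B: pose=(-2,-3,S) → sL=160/53, sR=32, mL=32, mR=-768/53
sensor matrix S = [[32/5, 160/13], [160/53, 32]]; det S = 577536/3445
solve [mL_A; mL_B] = S·[w00; w01] and [mR_A; mR_B] = S·[w10; w11]:
  w00 = 0, w01 = 1, w10 = 1/2, w11 = -1/2

0 1 1/2 -1/2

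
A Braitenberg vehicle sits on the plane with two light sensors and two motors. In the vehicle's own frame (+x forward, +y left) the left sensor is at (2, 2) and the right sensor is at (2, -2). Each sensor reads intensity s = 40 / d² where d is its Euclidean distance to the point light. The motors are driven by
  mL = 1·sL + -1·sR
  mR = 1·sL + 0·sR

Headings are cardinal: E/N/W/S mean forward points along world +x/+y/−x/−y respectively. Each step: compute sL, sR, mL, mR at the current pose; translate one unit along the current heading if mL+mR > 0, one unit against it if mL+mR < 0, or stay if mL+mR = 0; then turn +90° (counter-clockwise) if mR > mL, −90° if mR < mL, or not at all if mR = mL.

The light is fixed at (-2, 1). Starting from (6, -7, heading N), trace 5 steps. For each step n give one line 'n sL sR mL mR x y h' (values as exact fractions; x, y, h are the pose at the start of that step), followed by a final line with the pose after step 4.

0 5/9 5/17 40/153 5/9 6 -7 N
1 40/117 40/61 -2240/7137 40/117 6 -6 W
2 20/81 20/53 -560/4293 20/81 5 -6 S
3 40/117 40/181 2560/21177 40/117 5 -7 E
4 5/9 5/17 40/153 5/9 6 -7 N
final 6 -6 W

n=0: pose=(6,-7,N); sL=5/9, sR=5/17; mL=40/153, mR=5/9; mL+mR=125/153 → advance +1; mR−mL=5/17 → turn +1·90°
n=1: pose=(6,-6,W); sL=40/117, sR=40/61; mL=-2240/7137, mR=40/117; mL+mR=200/7137 → advance +1; mR−mL=40/61 → turn +1·90°
n=2: pose=(5,-6,S); sL=20/81, sR=20/53; mL=-560/4293, mR=20/81; mL+mR=500/4293 → advance +1; mR−mL=20/53 → turn +1·90°
n=3: pose=(5,-7,E); sL=40/117, sR=40/181; mL=2560/21177, mR=40/117; mL+mR=9800/21177 → advance +1; mR−mL=40/181 → turn +1·90°
n=4: pose=(6,-7,N); sL=5/9, sR=5/17; mL=40/153, mR=5/9; mL+mR=125/153 → advance +1; mR−mL=5/17 → turn +1·90°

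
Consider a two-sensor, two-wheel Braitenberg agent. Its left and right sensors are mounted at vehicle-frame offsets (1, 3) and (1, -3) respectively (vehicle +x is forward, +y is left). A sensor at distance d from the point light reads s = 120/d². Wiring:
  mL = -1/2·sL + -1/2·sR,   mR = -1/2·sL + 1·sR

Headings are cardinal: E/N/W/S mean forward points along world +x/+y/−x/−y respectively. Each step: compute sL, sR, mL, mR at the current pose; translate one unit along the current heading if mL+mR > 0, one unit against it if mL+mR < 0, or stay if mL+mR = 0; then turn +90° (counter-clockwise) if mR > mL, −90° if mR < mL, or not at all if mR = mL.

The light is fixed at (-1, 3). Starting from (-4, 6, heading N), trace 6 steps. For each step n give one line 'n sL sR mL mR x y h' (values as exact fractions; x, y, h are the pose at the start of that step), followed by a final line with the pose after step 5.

0 30/13 15/2 -255/52 165/26 -4 6 N
1 120/17 24/13 -984/221 -372/221 -4 7 W
2 12 60/17 -132/17 -42/17 -3 7 S
3 24/13 24 -168/13 300/13 -3 8 E
4 30/13 3 -69/26 24/13 -2 8 N
5 24 120/53 -696/53 -516/53 -2 7 W
final -1 7 S

n=0: pose=(-4,6,N); sL=30/13, sR=15/2; mL=-255/52, mR=165/26; mL+mR=75/52 → advance +1; mR−mL=45/4 → turn +1·90°
n=1: pose=(-4,7,W); sL=120/17, sR=24/13; mL=-984/221, mR=-372/221; mL+mR=-1356/221 → advance -1; mR−mL=36/13 → turn +1·90°
n=2: pose=(-3,7,S); sL=12, sR=60/17; mL=-132/17, mR=-42/17; mL+mR=-174/17 → advance -1; mR−mL=90/17 → turn +1·90°
n=3: pose=(-3,8,E); sL=24/13, sR=24; mL=-168/13, mR=300/13; mL+mR=132/13 → advance +1; mR−mL=36 → turn +1·90°
n=4: pose=(-2,8,N); sL=30/13, sR=3; mL=-69/26, mR=24/13; mL+mR=-21/26 → advance -1; mR−mL=9/2 → turn +1·90°
n=5: pose=(-2,7,W); sL=24, sR=120/53; mL=-696/53, mR=-516/53; mL+mR=-1212/53 → advance -1; mR−mL=180/53 → turn +1·90°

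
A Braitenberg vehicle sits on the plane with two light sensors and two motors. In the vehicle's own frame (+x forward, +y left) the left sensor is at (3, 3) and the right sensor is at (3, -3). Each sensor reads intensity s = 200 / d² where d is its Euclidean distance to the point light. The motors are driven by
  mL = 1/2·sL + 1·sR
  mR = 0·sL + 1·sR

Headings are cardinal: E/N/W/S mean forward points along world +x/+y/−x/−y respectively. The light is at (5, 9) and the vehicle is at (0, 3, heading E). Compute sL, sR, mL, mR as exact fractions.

left sensor world pos  = (3, 6); dL² = 13
right sensor world pos = (3, 0); dR² = 85
sL = 200/13 = 200/13
sR = 200/85 = 40/17
mL = 1/2·sL + 1·sR = 2220/221
mR = 0·sL + 1·sR = 40/17

200/13 40/17 2220/221 40/17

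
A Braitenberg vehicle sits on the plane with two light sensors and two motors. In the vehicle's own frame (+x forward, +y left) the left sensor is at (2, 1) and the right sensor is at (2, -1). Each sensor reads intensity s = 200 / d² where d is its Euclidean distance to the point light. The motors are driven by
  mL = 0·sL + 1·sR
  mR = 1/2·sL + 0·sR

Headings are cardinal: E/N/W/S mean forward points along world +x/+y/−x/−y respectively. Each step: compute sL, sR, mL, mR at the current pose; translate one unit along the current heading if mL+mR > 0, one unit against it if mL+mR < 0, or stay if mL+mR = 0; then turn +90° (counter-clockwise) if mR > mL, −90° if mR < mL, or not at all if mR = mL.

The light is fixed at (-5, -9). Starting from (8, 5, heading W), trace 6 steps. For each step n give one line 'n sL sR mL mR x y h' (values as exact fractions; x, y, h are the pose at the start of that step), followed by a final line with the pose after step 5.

n=0: pose=(8,5,W); sL=20/29, sR=100/173; mL=100/173, mR=10/29; mL+mR=4630/5017 → advance +1; mR−mL=-1170/5017 → turn -1·90°
n=1: pose=(7,5,N); sL=200/377, sR=8/17; mL=8/17, mR=100/377; mL+mR=4716/6409 → advance +1; mR−mL=-1316/6409 → turn -1·90°
n=2: pose=(7,6,E); sL=50/113, sR=25/49; mL=25/49, mR=25/113; mL+mR=4050/5537 → advance +1; mR−mL=-1600/5537 → turn -1·90°
n=3: pose=(8,6,S); sL=40/73, sR=200/313; mL=200/313, mR=20/73; mL+mR=20860/22849 → advance +1; mR−mL=-8340/22849 → turn -1·90°
n=4: pose=(8,5,W); sL=20/29, sR=100/173; mL=100/173, mR=10/29; mL+mR=4630/5017 → advance +1; mR−mL=-1170/5017 → turn -1·90°
n=5: pose=(7,5,N); sL=200/377, sR=8/17; mL=8/17, mR=100/377; mL+mR=4716/6409 → advance +1; mR−mL=-1316/6409 → turn -1·90°

0 20/29 100/173 100/173 10/29 8 5 W
1 200/377 8/17 8/17 100/377 7 5 N
2 50/113 25/49 25/49 25/113 7 6 E
3 40/73 200/313 200/313 20/73 8 6 S
4 20/29 100/173 100/173 10/29 8 5 W
5 200/377 8/17 8/17 100/377 7 5 N
final 7 6 E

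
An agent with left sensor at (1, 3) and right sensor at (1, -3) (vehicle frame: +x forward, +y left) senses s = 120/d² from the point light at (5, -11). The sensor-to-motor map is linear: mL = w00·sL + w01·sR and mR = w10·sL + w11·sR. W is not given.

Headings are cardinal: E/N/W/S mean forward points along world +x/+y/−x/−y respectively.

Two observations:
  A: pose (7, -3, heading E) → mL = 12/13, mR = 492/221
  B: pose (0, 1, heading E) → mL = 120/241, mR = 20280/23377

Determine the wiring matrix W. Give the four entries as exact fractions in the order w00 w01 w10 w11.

obs A: pose=(7,-3,E) → sL=12/13, sR=60/17, mL=12/13, mR=492/221
obs B: pose=(0,1,E) → sL=120/241, sR=120/97, mL=120/241, mR=20280/23377
sensor matrix S = [[12/13, 60/17], [120/241, 120/97]]; det S = -3179520/5166317
solve [mL_A; mL_B] = S·[w00; w01] and [mR_A; mR_B] = S·[w10; w11]:
  w00 = 1, w01 = 0, w10 = 1/2, w11 = 1/2

1 0 1/2 1/2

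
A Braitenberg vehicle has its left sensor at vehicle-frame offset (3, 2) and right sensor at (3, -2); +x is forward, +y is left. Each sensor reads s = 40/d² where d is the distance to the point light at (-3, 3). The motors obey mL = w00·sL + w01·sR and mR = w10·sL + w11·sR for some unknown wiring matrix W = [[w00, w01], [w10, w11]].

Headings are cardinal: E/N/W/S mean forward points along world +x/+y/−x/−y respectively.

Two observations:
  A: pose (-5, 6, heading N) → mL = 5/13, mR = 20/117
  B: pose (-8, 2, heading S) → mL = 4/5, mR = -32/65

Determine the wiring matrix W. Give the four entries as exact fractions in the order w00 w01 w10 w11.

obs A: pose=(-5,6,N) → sL=10/13, sR=10/9, mL=5/13, mR=20/117
obs B: pose=(-8,2,S) → sL=8/5, sR=8/13, mL=4/5, mR=-32/65
sensor matrix S = [[10/13, 10/9], [8/5, 8/13]]; det S = -1984/1521
solve [mL_A; mL_B] = S·[w00; w01] and [mR_A; mR_B] = S·[w10; w11]:
  w00 = 1/2, w01 = 0, w10 = -1/2, w11 = 1/2

1/2 0 -1/2 1/2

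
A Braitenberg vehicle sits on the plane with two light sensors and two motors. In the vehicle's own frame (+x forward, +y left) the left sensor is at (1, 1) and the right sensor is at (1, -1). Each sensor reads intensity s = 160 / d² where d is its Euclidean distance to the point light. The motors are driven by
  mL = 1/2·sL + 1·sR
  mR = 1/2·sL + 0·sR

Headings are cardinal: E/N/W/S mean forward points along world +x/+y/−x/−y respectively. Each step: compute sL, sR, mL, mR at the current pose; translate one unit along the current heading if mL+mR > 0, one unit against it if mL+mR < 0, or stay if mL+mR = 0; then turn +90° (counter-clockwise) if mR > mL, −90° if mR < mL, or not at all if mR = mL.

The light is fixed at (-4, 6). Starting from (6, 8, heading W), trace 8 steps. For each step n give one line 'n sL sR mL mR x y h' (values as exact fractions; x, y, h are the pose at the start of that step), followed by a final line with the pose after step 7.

n=0: pose=(6,8,W); sL=80/41, sR=16/9; mL=1016/369, mR=40/41; mL+mR=1376/369 → advance +1; mR−mL=-16/9 → turn -1·90°
n=1: pose=(5,8,N); sL=160/73, sR=160/109; mL=20400/7957, mR=80/73; mL+mR=29120/7957 → advance +1; mR−mL=-160/109 → turn -1·90°
n=2: pose=(5,9,E); sL=40/29, sR=20/13; mL=840/377, mR=20/29; mL+mR=1100/377 → advance +1; mR−mL=-20/13 → turn -1·90°
n=3: pose=(6,9,S); sL=32/25, sR=32/17; mL=1072/425, mR=16/25; mL+mR=1344/425 → advance +1; mR−mL=-32/17 → turn -1·90°
n=4: pose=(6,8,W); sL=80/41, sR=16/9; mL=1016/369, mR=40/41; mL+mR=1376/369 → advance +1; mR−mL=-16/9 → turn -1·90°
n=5: pose=(5,8,N); sL=160/73, sR=160/109; mL=20400/7957, mR=80/73; mL+mR=29120/7957 → advance +1; mR−mL=-160/109 → turn -1·90°
n=6: pose=(5,9,E); sL=40/29, sR=20/13; mL=840/377, mR=20/29; mL+mR=1100/377 → advance +1; mR−mL=-20/13 → turn -1·90°
n=7: pose=(6,9,S); sL=32/25, sR=32/17; mL=1072/425, mR=16/25; mL+mR=1344/425 → advance +1; mR−mL=-32/17 → turn -1·90°

0 80/41 16/9 1016/369 40/41 6 8 W
1 160/73 160/109 20400/7957 80/73 5 8 N
2 40/29 20/13 840/377 20/29 5 9 E
3 32/25 32/17 1072/425 16/25 6 9 S
4 80/41 16/9 1016/369 40/41 6 8 W
5 160/73 160/109 20400/7957 80/73 5 8 N
6 40/29 20/13 840/377 20/29 5 9 E
7 32/25 32/17 1072/425 16/25 6 9 S
final 6 8 W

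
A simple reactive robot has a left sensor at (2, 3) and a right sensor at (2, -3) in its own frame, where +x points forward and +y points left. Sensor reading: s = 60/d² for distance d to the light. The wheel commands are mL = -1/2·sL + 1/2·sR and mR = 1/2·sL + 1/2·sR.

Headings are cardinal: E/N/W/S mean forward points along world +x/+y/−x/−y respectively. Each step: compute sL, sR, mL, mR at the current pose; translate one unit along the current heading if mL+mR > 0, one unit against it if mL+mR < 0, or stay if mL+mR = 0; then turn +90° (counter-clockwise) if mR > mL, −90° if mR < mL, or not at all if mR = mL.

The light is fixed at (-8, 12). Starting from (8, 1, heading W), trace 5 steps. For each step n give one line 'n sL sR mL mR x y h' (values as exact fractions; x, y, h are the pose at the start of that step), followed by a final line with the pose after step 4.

0 15/98 3/13 99/2548 489/2548 8 1 W
1 60/493 60/313 5400/154309 24180/154309 7 1 S
2 6/37 30/257 -216/9509 1326/9509 7 0 E
3 60/269 60/461 -5760/124009 21900/124009 8 0 N
4 15/98 3/13 99/2548 489/2548 8 1 W
final 7 1 S

n=0: pose=(8,1,W); sL=15/98, sR=3/13; mL=99/2548, mR=489/2548; mL+mR=3/13 → advance +1; mR−mL=15/98 → turn +1·90°
n=1: pose=(7,1,S); sL=60/493, sR=60/313; mL=5400/154309, mR=24180/154309; mL+mR=60/313 → advance +1; mR−mL=60/493 → turn +1·90°
n=2: pose=(7,0,E); sL=6/37, sR=30/257; mL=-216/9509, mR=1326/9509; mL+mR=30/257 → advance +1; mR−mL=6/37 → turn +1·90°
n=3: pose=(8,0,N); sL=60/269, sR=60/461; mL=-5760/124009, mR=21900/124009; mL+mR=60/461 → advance +1; mR−mL=60/269 → turn +1·90°
n=4: pose=(8,1,W); sL=15/98, sR=3/13; mL=99/2548, mR=489/2548; mL+mR=3/13 → advance +1; mR−mL=15/98 → turn +1·90°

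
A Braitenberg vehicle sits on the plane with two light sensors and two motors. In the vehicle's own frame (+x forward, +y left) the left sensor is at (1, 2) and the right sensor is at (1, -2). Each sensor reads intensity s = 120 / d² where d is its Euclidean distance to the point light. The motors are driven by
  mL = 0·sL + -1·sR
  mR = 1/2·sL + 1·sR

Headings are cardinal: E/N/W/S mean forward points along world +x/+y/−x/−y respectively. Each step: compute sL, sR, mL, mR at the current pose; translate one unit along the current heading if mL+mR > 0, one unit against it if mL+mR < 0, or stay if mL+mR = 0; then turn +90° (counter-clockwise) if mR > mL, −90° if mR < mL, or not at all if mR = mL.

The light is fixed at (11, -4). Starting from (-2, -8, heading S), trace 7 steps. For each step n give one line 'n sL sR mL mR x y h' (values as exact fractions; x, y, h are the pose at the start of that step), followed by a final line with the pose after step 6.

0 60/73 12/25 -12/25 1626/1825 -2 -8 S
1 40/51 120/193 -120/193 9980/9843 -2 -9 E
2 30/53 30/29 -30/29 2025/1537 -1 -9 N
3 24/41 120/173 -120/173 6996/7093 -1 -8 W
4 60/73 12/25 -12/25 1626/1825 -2 -8 S
5 40/51 120/193 -120/193 9980/9843 -2 -9 E
6 30/53 30/29 -30/29 2025/1537 -1 -9 N
final -1 -8 W

n=0: pose=(-2,-8,S); sL=60/73, sR=12/25; mL=-12/25, mR=1626/1825; mL+mR=30/73 → advance +1; mR−mL=2502/1825 → turn +1·90°
n=1: pose=(-2,-9,E); sL=40/51, sR=120/193; mL=-120/193, mR=9980/9843; mL+mR=20/51 → advance +1; mR−mL=16100/9843 → turn +1·90°
n=2: pose=(-1,-9,N); sL=30/53, sR=30/29; mL=-30/29, mR=2025/1537; mL+mR=15/53 → advance +1; mR−mL=3615/1537 → turn +1·90°
n=3: pose=(-1,-8,W); sL=24/41, sR=120/173; mL=-120/173, mR=6996/7093; mL+mR=12/41 → advance +1; mR−mL=11916/7093 → turn +1·90°
n=4: pose=(-2,-8,S); sL=60/73, sR=12/25; mL=-12/25, mR=1626/1825; mL+mR=30/73 → advance +1; mR−mL=2502/1825 → turn +1·90°
n=5: pose=(-2,-9,E); sL=40/51, sR=120/193; mL=-120/193, mR=9980/9843; mL+mR=20/51 → advance +1; mR−mL=16100/9843 → turn +1·90°
n=6: pose=(-1,-9,N); sL=30/53, sR=30/29; mL=-30/29, mR=2025/1537; mL+mR=15/53 → advance +1; mR−mL=3615/1537 → turn +1·90°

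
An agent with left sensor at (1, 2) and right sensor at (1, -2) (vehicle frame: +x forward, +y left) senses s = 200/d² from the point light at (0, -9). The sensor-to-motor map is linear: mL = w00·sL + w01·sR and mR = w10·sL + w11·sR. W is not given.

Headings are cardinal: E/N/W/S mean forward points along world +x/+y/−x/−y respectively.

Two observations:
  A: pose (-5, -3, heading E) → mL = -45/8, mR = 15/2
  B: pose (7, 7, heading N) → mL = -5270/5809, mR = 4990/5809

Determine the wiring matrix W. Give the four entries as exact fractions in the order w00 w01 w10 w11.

-1 -1/2 1/2 1

obs A: pose=(-5,-3,E) → sL=5/2, sR=25/4, mL=-45/8, mR=15/2
obs B: pose=(7,7,N) → sL=100/157, sR=20/37, mL=-5270/5809, mR=4990/5809
sensor matrix S = [[5/2, 25/4], [100/157, 20/37]]; det S = -15275/5809
solve [mL_A; mL_B] = S·[w00; w01] and [mR_A; mR_B] = S·[w10; w11]:
  w00 = -1, w01 = -1/2, w10 = 1/2, w11 = 1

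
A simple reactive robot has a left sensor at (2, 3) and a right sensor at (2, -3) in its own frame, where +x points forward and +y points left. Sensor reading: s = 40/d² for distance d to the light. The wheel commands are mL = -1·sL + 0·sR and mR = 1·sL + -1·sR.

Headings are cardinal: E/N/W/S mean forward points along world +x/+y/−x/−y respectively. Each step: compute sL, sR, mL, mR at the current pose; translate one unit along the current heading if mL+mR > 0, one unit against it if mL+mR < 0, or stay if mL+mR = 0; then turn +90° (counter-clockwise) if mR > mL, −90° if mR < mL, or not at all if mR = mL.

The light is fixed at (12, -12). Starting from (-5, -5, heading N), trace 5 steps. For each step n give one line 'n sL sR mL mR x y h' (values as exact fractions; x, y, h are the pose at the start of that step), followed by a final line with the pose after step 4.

0 40/481 40/277 -40/481 -8160/133237 -5 -5 N
1 4/37 20/221 -4/37 144/8177 -5 -6 W
2 8/37 40/377 -8/37 1536/13949 -4 -6 S
3 5/37 10/53 -5/37 -105/1961 -4 -5 E
4 40/481 40/277 -40/481 -8160/133237 -5 -5 N
final -5 -6 W

n=0: pose=(-5,-5,N); sL=40/481, sR=40/277; mL=-40/481, mR=-8160/133237; mL+mR=-40/277 → advance -1; mR−mL=2920/133237 → turn +1·90°
n=1: pose=(-5,-6,W); sL=4/37, sR=20/221; mL=-4/37, mR=144/8177; mL+mR=-20/221 → advance -1; mR−mL=1028/8177 → turn +1·90°
n=2: pose=(-4,-6,S); sL=8/37, sR=40/377; mL=-8/37, mR=1536/13949; mL+mR=-40/377 → advance -1; mR−mL=4552/13949 → turn +1·90°
n=3: pose=(-4,-5,E); sL=5/37, sR=10/53; mL=-5/37, mR=-105/1961; mL+mR=-10/53 → advance -1; mR−mL=160/1961 → turn +1·90°
n=4: pose=(-5,-5,N); sL=40/481, sR=40/277; mL=-40/481, mR=-8160/133237; mL+mR=-40/277 → advance -1; mR−mL=2920/133237 → turn +1·90°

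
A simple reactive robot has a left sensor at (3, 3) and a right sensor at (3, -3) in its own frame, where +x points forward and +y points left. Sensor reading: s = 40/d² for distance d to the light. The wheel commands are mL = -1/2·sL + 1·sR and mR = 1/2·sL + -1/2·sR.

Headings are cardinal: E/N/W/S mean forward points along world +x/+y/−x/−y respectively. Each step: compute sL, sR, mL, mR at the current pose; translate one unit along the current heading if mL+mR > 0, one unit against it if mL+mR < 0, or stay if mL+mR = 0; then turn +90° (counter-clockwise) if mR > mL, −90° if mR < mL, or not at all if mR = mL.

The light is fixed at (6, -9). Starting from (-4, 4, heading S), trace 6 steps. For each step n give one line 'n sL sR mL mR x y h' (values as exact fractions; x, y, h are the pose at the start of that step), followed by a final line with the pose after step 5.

n=0: pose=(-4,4,S); sL=40/149, sR=40/269; mL=580/40081, mR=2400/40081; mL+mR=20/269 → advance +1; mR−mL=1820/40081 → turn +1·90°
n=1: pose=(-4,3,E); sL=20/137, sR=4/13; mL=418/1781, mR=-144/1781; mL+mR=2/13 → advance +1; mR−mL=-562/1781 → turn -1·90°
n=2: pose=(-3,3,S); sL=40/117, sR=8/45; mL=4/585, mR=16/195; mL+mR=4/45 → advance +1; mR−mL=44/585 → turn +1·90°
n=3: pose=(-3,2,E); sL=5/29, sR=2/5; mL=91/290, mR=-33/290; mL+mR=1/5 → advance +1; mR−mL=-62/145 → turn -1·90°
n=4: pose=(-2,2,S); sL=40/89, sR=8/37; mL=-28/3293, mR=384/3293; mL+mR=4/37 → advance +1; mR−mL=412/3293 → turn +1·90°
n=5: pose=(-2,1,E); sL=20/97, sR=20/37; mL=1570/3589, mR=-600/3589; mL+mR=10/37 → advance +1; mR−mL=-2170/3589 → turn -1·90°

0 40/149 40/269 580/40081 2400/40081 -4 4 S
1 20/137 4/13 418/1781 -144/1781 -4 3 E
2 40/117 8/45 4/585 16/195 -3 3 S
3 5/29 2/5 91/290 -33/290 -3 2 E
4 40/89 8/37 -28/3293 384/3293 -2 2 S
5 20/97 20/37 1570/3589 -600/3589 -2 1 E
final -1 1 S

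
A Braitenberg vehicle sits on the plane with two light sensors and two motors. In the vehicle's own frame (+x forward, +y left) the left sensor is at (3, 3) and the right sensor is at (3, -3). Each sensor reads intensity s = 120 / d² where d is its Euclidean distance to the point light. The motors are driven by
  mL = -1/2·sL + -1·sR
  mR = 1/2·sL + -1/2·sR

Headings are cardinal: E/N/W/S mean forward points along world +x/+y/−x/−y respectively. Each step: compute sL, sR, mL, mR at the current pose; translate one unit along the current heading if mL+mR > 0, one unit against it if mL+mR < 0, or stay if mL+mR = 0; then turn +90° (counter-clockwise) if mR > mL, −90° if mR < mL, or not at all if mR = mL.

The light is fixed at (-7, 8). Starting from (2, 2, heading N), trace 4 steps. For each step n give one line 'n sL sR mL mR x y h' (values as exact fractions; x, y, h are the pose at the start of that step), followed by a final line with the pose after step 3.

n=0: pose=(2,2,N); sL=8/3, sR=40/51; mL=-36/17, mR=16/17; mL+mR=-20/17 → advance -1; mR−mL=52/17 → turn +1·90°
n=1: pose=(2,1,W); sL=15/17, sR=30/13; mL=-1215/442, mR=-315/442; mL+mR=-45/13 → advance -1; mR−mL=450/221 → turn +1·90°
n=2: pose=(3,1,S); sL=120/269, sR=120/149; mL=-41220/40081, mR=-7200/40081; mL+mR=-180/149 → advance -1; mR−mL=34020/40081 → turn +1·90°
n=3: pose=(3,2,E); sL=60/89, sR=12/25; mL=-1818/2225, mR=216/2225; mL+mR=-18/25 → advance -1; mR−mL=2034/2225 → turn +1·90°

0 8/3 40/51 -36/17 16/17 2 2 N
1 15/17 30/13 -1215/442 -315/442 2 1 W
2 120/269 120/149 -41220/40081 -7200/40081 3 1 S
3 60/89 12/25 -1818/2225 216/2225 3 2 E
final 2 2 N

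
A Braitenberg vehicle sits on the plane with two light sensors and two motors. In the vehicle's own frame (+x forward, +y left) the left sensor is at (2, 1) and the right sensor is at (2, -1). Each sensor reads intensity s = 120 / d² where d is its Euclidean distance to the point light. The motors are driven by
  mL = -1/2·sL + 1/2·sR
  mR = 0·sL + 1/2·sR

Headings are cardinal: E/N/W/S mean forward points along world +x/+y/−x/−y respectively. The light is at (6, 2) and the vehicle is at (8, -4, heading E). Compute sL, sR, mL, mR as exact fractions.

left sensor world pos  = (10, -3); dL² = 41
right sensor world pos = (10, -5); dR² = 65
sL = 120/41 = 120/41
sR = 120/65 = 24/13
mL = -1/2·sL + 1/2·sR = -288/533
mR = 0·sL + 1/2·sR = 12/13

120/41 24/13 -288/533 12/13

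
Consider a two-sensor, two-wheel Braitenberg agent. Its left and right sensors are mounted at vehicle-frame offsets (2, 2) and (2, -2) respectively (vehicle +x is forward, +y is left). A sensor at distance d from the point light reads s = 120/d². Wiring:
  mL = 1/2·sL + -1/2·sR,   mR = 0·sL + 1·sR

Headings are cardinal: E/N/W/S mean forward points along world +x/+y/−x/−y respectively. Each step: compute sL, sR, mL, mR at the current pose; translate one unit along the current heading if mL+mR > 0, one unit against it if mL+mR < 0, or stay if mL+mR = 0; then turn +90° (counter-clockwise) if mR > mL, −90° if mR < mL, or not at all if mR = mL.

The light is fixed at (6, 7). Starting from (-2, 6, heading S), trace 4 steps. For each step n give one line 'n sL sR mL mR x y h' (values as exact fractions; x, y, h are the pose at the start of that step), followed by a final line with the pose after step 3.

0 8/3 120/109 256/327 120/109 -2 6 S
1 10/3 30/13 20/39 30/13 -2 5 E
2 40/27 24/5 -224/135 24/5 -1 5 N
3 4/3 60/41 -8/123 60/41 -1 6 W
final -2 6 S

n=0: pose=(-2,6,S); sL=8/3, sR=120/109; mL=256/327, mR=120/109; mL+mR=616/327 → advance +1; mR−mL=104/327 → turn +1·90°
n=1: pose=(-2,5,E); sL=10/3, sR=30/13; mL=20/39, mR=30/13; mL+mR=110/39 → advance +1; mR−mL=70/39 → turn +1·90°
n=2: pose=(-1,5,N); sL=40/27, sR=24/5; mL=-224/135, mR=24/5; mL+mR=424/135 → advance +1; mR−mL=872/135 → turn +1·90°
n=3: pose=(-1,6,W); sL=4/3, sR=60/41; mL=-8/123, mR=60/41; mL+mR=172/123 → advance +1; mR−mL=188/123 → turn +1·90°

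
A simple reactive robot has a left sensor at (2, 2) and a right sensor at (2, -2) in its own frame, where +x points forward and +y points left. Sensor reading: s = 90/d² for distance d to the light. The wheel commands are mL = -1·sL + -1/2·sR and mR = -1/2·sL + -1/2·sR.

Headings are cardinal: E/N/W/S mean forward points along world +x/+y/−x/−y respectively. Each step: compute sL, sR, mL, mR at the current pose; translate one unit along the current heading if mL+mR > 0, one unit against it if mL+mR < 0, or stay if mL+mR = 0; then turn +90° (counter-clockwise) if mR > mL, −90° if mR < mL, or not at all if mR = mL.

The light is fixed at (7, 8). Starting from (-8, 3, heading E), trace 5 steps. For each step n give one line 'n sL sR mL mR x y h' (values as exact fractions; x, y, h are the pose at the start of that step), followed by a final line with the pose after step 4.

0 45/89 45/109 -13815/19402 -4455/9701 -8 3 E
1 10/37 18/41 -743/1517 -538/1517 -9 3 N
2 45/194 9/34 -2403/6596 -819/3298 -9 2 W
3 90/233 90/353 -42255/82249 -26370/82249 -8 2 S
4 45/89 45/109 -13815/19402 -4455/9701 -8 3 E
final -9 3 N

n=0: pose=(-8,3,E); sL=45/89, sR=45/109; mL=-13815/19402, mR=-4455/9701; mL+mR=-22725/19402 → advance -1; mR−mL=45/178 → turn +1·90°
n=1: pose=(-9,3,N); sL=10/37, sR=18/41; mL=-743/1517, mR=-538/1517; mL+mR=-1281/1517 → advance -1; mR−mL=5/37 → turn +1·90°
n=2: pose=(-9,2,W); sL=45/194, sR=9/34; mL=-2403/6596, mR=-819/3298; mL+mR=-4041/6596 → advance -1; mR−mL=45/388 → turn +1·90°
n=3: pose=(-8,2,S); sL=90/233, sR=90/353; mL=-42255/82249, mR=-26370/82249; mL+mR=-68625/82249 → advance -1; mR−mL=45/233 → turn +1·90°
n=4: pose=(-8,3,E); sL=45/89, sR=45/109; mL=-13815/19402, mR=-4455/9701; mL+mR=-22725/19402 → advance -1; mR−mL=45/178 → turn +1·90°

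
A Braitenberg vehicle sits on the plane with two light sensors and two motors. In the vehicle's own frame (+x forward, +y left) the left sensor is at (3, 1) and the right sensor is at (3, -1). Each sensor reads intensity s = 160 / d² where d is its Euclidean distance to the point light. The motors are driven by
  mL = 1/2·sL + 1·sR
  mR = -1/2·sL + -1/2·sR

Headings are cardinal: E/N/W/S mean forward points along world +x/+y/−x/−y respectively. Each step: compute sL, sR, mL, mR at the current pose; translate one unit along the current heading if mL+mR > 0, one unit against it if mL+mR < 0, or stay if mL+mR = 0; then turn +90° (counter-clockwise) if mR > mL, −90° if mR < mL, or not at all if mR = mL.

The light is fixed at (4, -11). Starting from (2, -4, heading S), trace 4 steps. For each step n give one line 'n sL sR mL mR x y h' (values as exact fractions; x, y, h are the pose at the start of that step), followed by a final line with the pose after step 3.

n=0: pose=(2,-4,S); sL=160/17, sR=32/5; mL=944/85, mR=-672/85; mL+mR=16/5 → advance +1; mR−mL=-1616/85 → turn -1·90°
n=1: pose=(2,-5,W); sL=16/5, sR=80/37; mL=696/185, mR=-496/185; mL+mR=40/37 → advance +1; mR−mL=-1192/185 → turn -1·90°
n=2: pose=(1,-5,N); sL=160/97, sR=32/17; mL=4464/1649, mR=-2912/1649; mL+mR=16/17 → advance +1; mR−mL=-7376/1649 → turn -1·90°
n=3: pose=(1,-4,E); sL=5/2, sR=40/9; mL=205/36, mR=-125/36; mL+mR=20/9 → advance +1; mR−mL=-55/6 → turn -1·90°

0 160/17 32/5 944/85 -672/85 2 -4 S
1 16/5 80/37 696/185 -496/185 2 -5 W
2 160/97 32/17 4464/1649 -2912/1649 1 -5 N
3 5/2 40/9 205/36 -125/36 1 -4 E
final 2 -4 S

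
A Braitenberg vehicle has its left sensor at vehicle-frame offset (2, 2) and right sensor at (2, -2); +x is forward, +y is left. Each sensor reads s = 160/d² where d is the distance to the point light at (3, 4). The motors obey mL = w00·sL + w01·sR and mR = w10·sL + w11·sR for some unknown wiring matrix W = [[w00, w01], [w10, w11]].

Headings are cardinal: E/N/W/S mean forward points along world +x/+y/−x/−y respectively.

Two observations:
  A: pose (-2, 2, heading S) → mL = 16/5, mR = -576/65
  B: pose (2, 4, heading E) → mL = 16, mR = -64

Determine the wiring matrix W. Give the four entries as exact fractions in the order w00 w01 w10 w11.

obs A: pose=(-2,2,S) → sL=32/5, sR=32/13, mL=16/5, mR=-576/65
obs B: pose=(2,4,E) → sL=32, sR=32, mL=16, mR=-64
sensor matrix S = [[32/5, 32/13], [32, 32]]; det S = 8192/65
solve [mL_A; mL_B] = S·[w00; w01] and [mR_A; mR_B] = S·[w10; w11]:
  w00 = 1/2, w01 = 0, w10 = -1, w11 = -1

1/2 0 -1 -1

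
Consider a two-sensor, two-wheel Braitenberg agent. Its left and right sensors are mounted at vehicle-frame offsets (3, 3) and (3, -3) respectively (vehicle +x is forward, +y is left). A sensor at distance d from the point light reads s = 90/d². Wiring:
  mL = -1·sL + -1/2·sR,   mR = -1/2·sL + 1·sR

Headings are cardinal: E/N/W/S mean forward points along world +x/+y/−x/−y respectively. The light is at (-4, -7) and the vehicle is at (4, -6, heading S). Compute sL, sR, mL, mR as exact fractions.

18/25 90/29 -1647/725 1989/725

left sensor world pos  = (7, -9); dL² = 125
right sensor world pos = (1, -9); dR² = 29
sL = 90/125 = 18/25
sR = 90/29 = 90/29
mL = -1·sL + -1/2·sR = -1647/725
mR = -1/2·sL + 1·sR = 1989/725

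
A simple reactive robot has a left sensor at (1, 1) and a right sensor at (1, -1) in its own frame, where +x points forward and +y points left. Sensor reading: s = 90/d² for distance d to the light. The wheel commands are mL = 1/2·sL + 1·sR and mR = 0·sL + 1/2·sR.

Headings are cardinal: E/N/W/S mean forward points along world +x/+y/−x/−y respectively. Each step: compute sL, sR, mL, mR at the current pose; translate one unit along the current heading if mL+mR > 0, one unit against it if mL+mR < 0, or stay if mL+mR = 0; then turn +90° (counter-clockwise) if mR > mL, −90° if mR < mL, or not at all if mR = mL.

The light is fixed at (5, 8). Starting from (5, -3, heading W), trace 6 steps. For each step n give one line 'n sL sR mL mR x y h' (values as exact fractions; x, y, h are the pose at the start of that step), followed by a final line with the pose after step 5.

0 18/29 90/101 3519/2929 45/101 5 -3 W
1 45/52 9/10 693/520 9/20 4 -3 N
2 10/9 90/121 1415/1089 45/121 4 -2 E
3 45/61 45/61 135/122 45/122 5 -2 S
4 18/29 90/101 3519/2929 45/101 5 -3 W
5 45/52 9/10 693/520 9/20 4 -3 N
final 4 -2 E

n=0: pose=(5,-3,W); sL=18/29, sR=90/101; mL=3519/2929, mR=45/101; mL+mR=4824/2929 → advance +1; mR−mL=-2214/2929 → turn -1·90°
n=1: pose=(4,-3,N); sL=45/52, sR=9/10; mL=693/520, mR=9/20; mL+mR=927/520 → advance +1; mR−mL=-459/520 → turn -1·90°
n=2: pose=(4,-2,E); sL=10/9, sR=90/121; mL=1415/1089, mR=45/121; mL+mR=1820/1089 → advance +1; mR−mL=-1010/1089 → turn -1·90°
n=3: pose=(5,-2,S); sL=45/61, sR=45/61; mL=135/122, mR=45/122; mL+mR=90/61 → advance +1; mR−mL=-45/61 → turn -1·90°
n=4: pose=(5,-3,W); sL=18/29, sR=90/101; mL=3519/2929, mR=45/101; mL+mR=4824/2929 → advance +1; mR−mL=-2214/2929 → turn -1·90°
n=5: pose=(4,-3,N); sL=45/52, sR=9/10; mL=693/520, mR=9/20; mL+mR=927/520 → advance +1; mR−mL=-459/520 → turn -1·90°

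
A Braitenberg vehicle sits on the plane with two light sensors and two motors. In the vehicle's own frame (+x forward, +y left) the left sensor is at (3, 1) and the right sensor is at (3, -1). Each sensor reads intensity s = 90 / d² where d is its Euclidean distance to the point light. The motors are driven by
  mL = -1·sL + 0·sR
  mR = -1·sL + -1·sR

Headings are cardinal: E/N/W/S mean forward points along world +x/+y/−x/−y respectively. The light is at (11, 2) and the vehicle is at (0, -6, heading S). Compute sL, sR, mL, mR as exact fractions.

left sensor world pos  = (1, -9); dL² = 221
right sensor world pos = (-1, -9); dR² = 265
sL = 90/221 = 90/221
sR = 90/265 = 18/53
mL = -1·sL + 0·sR = -90/221
mR = -1·sL + -1·sR = -8748/11713

90/221 18/53 -90/221 -8748/11713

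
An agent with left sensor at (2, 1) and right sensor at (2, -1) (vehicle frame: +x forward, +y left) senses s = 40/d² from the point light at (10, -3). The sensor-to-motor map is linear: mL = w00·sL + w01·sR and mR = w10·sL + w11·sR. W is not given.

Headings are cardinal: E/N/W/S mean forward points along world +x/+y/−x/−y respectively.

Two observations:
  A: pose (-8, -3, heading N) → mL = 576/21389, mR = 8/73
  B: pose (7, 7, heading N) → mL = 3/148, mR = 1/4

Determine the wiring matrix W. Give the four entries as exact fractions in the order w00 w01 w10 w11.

obs A: pose=(-8,-3,N) → sL=8/73, sR=40/293, mL=576/21389, mR=8/73
obs B: pose=(7,7,N) → sL=1/4, sR=10/37, mL=3/148, mR=1/4
sensor matrix S = [[8/73, 40/293], [1/4, 10/37]]; det S = -3570/791393
solve [mL_A; mL_B] = S·[w00; w01] and [mR_A; mR_B] = S·[w10; w11]:
  w00 = -1, w01 = 1, w10 = 1, w11 = 0

-1 1 1 0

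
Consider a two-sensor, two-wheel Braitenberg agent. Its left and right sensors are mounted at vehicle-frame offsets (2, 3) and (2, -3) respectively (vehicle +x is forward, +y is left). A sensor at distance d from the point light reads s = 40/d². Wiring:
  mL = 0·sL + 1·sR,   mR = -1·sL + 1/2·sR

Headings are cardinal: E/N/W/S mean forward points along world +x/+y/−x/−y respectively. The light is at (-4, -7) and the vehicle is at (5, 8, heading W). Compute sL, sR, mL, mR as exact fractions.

left sensor world pos  = (3, 5); dL² = 193
right sensor world pos = (3, 11); dR² = 373
sL = 40/193 = 40/193
sR = 40/373 = 40/373
mL = 0·sL + 1·sR = 40/373
mR = -1·sL + 1/2·sR = -11060/71989

40/193 40/373 40/373 -11060/71989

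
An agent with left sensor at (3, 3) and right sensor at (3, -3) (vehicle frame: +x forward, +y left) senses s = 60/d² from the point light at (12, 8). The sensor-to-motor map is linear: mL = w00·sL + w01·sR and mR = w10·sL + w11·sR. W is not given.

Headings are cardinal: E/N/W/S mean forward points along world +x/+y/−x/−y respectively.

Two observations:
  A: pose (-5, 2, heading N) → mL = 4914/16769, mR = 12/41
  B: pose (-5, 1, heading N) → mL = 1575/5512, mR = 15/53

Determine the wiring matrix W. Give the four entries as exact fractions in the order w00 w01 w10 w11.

1 1/2 0 1

obs A: pose=(-5,2,N) → sL=60/409, sR=12/41, mL=4914/16769, mR=12/41
obs B: pose=(-5,1,N) → sL=15/104, sR=15/53, mL=1575/5512, mR=15/53
sensor matrix S = [[60/409, 12/41], [15/104, 15/53]]; det S = -16065/23107682
solve [mL_A; mL_B] = S·[w00; w01] and [mR_A; mR_B] = S·[w10; w11]:
  w00 = 1, w01 = 1/2, w10 = 0, w11 = 1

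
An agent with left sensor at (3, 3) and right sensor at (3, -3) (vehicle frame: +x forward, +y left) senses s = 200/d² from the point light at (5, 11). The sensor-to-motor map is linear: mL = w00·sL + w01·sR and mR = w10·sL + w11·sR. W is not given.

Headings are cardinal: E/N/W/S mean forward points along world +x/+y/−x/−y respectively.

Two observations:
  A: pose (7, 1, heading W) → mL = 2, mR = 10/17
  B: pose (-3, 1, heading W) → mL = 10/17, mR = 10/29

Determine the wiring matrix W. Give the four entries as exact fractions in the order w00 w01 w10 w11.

obs A: pose=(7,1,W) → sL=20/17, sR=4, mL=2, mR=10/17
obs B: pose=(-3,1,W) → sL=20/29, sR=20/17, mL=10/17, mR=10/29
sensor matrix S = [[20/17, 4], [20/29, 20/17]]; det S = -11520/8381
solve [mL_A; mL_B] = S·[w00; w01] and [mR_A; mR_B] = S·[w10; w11]:
  w00 = 0, w01 = 1/2, w10 = 1/2, w11 = 0

0 1/2 1/2 0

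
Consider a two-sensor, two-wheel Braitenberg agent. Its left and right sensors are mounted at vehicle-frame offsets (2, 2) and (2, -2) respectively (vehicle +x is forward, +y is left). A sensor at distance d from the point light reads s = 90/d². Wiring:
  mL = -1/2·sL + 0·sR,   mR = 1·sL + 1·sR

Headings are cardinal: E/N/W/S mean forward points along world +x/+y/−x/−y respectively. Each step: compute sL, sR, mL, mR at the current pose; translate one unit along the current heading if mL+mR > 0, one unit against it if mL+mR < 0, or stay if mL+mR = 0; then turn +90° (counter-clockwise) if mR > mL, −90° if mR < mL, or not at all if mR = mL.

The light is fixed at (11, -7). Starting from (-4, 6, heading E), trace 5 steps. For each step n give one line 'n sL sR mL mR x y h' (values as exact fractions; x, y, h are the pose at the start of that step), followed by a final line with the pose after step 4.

n=0: pose=(-4,6,E); sL=45/197, sR=9/29; mL=-45/394, mR=3078/5713; mL+mR=4851/11426 → advance +1; mR−mL=7461/11426 → turn +1·90°
n=1: pose=(-3,6,N); sL=90/481, sR=10/41; mL=-45/481, mR=8500/19721; mL+mR=6655/19721 → advance +1; mR−mL=10345/19721 → turn +1·90°
n=2: pose=(-3,7,W); sL=9/40, sR=45/256; mL=-9/80, mR=513/1280; mL+mR=369/1280 → advance +1; mR−mL=657/1280 → turn +1·90°
n=3: pose=(-4,7,S); sL=90/313, sR=90/433; mL=-45/313, mR=67140/135529; mL+mR=47655/135529 → advance +1; mR−mL=86625/135529 → turn +1·90°
n=4: pose=(-4,6,E); sL=45/197, sR=9/29; mL=-45/394, mR=3078/5713; mL+mR=4851/11426 → advance +1; mR−mL=7461/11426 → turn +1·90°

0 45/197 9/29 -45/394 3078/5713 -4 6 E
1 90/481 10/41 -45/481 8500/19721 -3 6 N
2 9/40 45/256 -9/80 513/1280 -3 7 W
3 90/313 90/433 -45/313 67140/135529 -4 7 S
4 45/197 9/29 -45/394 3078/5713 -4 6 E
final -3 6 N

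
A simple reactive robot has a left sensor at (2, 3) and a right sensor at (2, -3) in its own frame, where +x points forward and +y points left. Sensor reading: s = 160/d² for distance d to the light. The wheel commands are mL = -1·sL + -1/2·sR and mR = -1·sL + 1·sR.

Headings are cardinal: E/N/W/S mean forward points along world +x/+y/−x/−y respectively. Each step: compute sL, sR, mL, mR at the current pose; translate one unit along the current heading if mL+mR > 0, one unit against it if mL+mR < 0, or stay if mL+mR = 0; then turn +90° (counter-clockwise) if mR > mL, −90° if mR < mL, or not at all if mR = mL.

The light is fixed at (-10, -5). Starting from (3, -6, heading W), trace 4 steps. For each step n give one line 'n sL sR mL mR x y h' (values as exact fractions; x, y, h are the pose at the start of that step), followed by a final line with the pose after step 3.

0 160/137 32/25 -6192/3425 384/3425 3 -6 W
1 80/149 16/13 -2232/1937 1344/1937 4 -6 S
2 32/53 32/53 -48/53 0 4 -5 E
3 20/13 8/13 -24/13 -12/13 3 -5 N
final 3 -6 W

n=0: pose=(3,-6,W); sL=160/137, sR=32/25; mL=-6192/3425, mR=384/3425; mL+mR=-5808/3425 → advance -1; mR−mL=48/25 → turn +1·90°
n=1: pose=(4,-6,S); sL=80/149, sR=16/13; mL=-2232/1937, mR=1344/1937; mL+mR=-888/1937 → advance -1; mR−mL=24/13 → turn +1·90°
n=2: pose=(4,-5,E); sL=32/53, sR=32/53; mL=-48/53, mR=0; mL+mR=-48/53 → advance -1; mR−mL=48/53 → turn +1·90°
n=3: pose=(3,-5,N); sL=20/13, sR=8/13; mL=-24/13, mR=-12/13; mL+mR=-36/13 → advance -1; mR−mL=12/13 → turn +1·90°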